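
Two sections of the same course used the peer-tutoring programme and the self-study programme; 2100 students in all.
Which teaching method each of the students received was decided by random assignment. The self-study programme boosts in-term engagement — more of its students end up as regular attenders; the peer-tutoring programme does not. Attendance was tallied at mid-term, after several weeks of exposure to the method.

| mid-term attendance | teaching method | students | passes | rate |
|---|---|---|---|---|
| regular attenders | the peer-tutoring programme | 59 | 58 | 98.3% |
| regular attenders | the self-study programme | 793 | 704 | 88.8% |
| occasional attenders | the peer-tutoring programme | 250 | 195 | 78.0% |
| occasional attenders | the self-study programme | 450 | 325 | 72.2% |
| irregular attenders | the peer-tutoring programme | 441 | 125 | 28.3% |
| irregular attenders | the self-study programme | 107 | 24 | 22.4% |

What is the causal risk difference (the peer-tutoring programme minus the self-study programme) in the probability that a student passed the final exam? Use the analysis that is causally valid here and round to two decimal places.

-0.28

Stratifying would compare teaching methods among students the teaching methods themselves sorted into mid-term attendance groups — a form of selection on an intermediate. The unconditioned pooled rates give the total causal effect.
The causal difference is the pooled difference: 0.504 − 0.780 = -0.276.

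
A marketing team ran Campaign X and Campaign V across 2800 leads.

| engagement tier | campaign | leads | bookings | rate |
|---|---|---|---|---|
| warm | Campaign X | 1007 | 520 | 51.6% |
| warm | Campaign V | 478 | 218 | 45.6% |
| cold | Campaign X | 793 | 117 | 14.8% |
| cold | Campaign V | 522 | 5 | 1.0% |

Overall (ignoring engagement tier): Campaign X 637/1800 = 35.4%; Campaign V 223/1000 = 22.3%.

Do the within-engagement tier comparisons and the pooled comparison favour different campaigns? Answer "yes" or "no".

Within each engagement tier level (warm 51.6% vs 45.6%; cold 14.8% vs 1.0%), Campaign X has the higher rate every time. Pooled: 35.4% vs 22.3% — Campaign X has the higher rate overall. They agree.

no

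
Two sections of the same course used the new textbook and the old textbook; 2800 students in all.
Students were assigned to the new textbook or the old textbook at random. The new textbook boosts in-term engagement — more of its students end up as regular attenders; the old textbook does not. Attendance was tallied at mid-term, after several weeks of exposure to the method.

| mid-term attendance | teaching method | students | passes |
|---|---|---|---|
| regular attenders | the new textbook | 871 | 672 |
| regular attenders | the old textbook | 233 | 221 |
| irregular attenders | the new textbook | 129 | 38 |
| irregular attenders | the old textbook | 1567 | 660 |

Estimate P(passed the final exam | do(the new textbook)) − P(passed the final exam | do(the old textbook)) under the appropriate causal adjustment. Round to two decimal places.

+0.22

Within every mid-term attendance level the old textbook has the higher rate, yet pooled the new textbook does — Simpson's reversal.
Because the teaching method influences mid-term attendance, mid-term attendance is a post-treatment mediator, not a confounder. Stratifying on it would bias the estimate; the causal effect is the crude pooled difference.
The causal difference is the pooled difference: 0.710 − 0.489 = +0.221.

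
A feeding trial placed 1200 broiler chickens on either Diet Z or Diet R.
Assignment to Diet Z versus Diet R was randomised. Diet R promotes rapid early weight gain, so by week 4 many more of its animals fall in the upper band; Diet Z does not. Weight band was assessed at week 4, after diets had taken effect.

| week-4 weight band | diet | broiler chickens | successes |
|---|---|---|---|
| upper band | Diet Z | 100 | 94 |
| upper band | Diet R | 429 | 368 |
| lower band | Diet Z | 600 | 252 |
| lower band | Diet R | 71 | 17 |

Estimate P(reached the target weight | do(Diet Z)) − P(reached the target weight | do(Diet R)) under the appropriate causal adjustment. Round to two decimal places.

-0.28

Stratifying would compare diets among broiler chickens the diets themselves sorted into week-4 weight band groups — a form of selection on an intermediate. The unconditioned pooled rates give the total causal effect.
The causal difference is the pooled difference: 0.494 − 0.770 = -0.276.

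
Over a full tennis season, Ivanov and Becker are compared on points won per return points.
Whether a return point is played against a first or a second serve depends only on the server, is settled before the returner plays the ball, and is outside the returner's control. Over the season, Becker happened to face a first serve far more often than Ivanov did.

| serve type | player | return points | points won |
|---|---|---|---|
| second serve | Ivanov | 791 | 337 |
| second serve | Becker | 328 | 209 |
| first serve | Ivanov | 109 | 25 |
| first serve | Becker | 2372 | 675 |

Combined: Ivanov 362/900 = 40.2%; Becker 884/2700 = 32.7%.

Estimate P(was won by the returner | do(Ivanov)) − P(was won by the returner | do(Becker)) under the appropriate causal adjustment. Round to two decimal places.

-0.10

Here serve type is a common cause — it drives both which player a case falls under and the outcome. The crude comparison mixes populations; the stratum-specific rates are the causally relevant ones.
Adjusting over the population distribution of serve type: 0.311·(0.426−0.637) + 0.689·(0.229−0.285) = -0.104.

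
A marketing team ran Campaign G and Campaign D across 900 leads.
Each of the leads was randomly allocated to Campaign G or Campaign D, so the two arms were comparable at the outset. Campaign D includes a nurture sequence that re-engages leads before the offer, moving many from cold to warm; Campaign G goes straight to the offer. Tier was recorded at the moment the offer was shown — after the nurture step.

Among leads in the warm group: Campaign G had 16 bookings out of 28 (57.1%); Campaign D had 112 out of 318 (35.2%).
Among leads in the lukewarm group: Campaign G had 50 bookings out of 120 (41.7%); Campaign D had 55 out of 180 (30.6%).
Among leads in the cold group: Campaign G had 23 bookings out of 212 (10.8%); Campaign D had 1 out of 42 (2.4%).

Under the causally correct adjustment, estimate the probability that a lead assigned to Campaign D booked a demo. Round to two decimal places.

0.31

The stratified and pooled comparisons disagree (Campaign G wins within each engagement tier; Campaign D wins overall), so the answer turns on the causal role of engagement tier.
Engagement tier lies on the pathway campaign → engagement tier → outcome, so adjusting for it blocks the indirect effect. For the total causal effect of campaign, use the unadjusted pooled rates.
So P(outcome | do(Campaign D)) is just the pooled rate for Campaign D: 168/540 = 0.311.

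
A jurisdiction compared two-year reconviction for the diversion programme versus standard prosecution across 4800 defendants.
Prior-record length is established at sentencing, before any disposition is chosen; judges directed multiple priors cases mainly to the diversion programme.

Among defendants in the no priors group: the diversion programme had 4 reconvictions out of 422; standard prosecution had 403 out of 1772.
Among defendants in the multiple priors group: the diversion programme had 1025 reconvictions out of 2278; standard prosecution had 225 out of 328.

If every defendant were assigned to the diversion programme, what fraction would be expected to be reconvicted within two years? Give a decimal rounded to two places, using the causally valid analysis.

The stratified and pooled comparisons disagree (the diversion programme wins within each prior-record length; standard prosecution wins overall), so the answer turns on the causal role of prior-record length.
Prior-record length satisfies the back-door criterion: it is not a descendant of the disposition, and it blocks the spurious path from disposition to outcome. Adjusting for it (i.e., using the within-prior-record length rates) gives the causal effect.
Standardising the diversion programme to the population prior-record length mix: 0.457·4/422 + 0.543·1025/2278 = 0.249.

0.25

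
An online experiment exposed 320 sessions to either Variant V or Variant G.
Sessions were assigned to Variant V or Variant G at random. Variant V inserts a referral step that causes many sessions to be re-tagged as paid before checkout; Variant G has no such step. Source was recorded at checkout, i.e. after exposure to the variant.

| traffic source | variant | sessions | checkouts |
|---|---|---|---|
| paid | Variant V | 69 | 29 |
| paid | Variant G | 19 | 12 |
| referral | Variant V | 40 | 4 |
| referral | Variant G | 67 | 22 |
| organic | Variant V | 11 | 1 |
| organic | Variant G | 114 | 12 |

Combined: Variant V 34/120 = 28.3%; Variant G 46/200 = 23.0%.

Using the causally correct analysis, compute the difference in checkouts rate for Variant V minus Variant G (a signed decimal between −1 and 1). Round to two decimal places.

Traffic source lies on the pathway variant → traffic source → outcome, so adjusting for it blocks the indirect effect. For the total causal effect of variant, use the unadjusted pooled rates.
The causal difference is the pooled difference: 0.283 − 0.230 = +0.053.

+0.05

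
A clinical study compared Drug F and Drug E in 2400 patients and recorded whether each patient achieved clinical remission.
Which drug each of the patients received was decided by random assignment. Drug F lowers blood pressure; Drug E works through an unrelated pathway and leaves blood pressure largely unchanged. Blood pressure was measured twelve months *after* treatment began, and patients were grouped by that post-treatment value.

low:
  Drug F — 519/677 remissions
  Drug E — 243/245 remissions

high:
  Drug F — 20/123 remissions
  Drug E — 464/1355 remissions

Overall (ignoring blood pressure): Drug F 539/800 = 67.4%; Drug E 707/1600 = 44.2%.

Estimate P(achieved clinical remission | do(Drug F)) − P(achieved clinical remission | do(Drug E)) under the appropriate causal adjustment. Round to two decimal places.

+0.23

The blood pressure-specific comparison favours Drug E throughout, but the pooled figures favour Drug F. The question is whether to condition on blood pressure.
Blood pressure lies on the pathway drug → blood pressure → outcome, so adjusting for it blocks the indirect effect. For the total causal effect of drug, use the unadjusted pooled rates.
The causal difference is the pooled difference: 0.674 − 0.442 = +0.232.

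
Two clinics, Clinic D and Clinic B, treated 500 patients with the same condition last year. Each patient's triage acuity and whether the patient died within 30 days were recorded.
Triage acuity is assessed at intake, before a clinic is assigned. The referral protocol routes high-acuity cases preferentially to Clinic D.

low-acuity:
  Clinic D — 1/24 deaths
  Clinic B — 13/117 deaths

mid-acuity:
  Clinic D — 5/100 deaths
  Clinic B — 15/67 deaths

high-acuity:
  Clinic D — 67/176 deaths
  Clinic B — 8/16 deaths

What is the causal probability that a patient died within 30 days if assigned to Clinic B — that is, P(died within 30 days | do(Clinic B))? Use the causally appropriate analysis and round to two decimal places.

0.30

Triage acuity differs across clinics for reasons unrelated to any effect of the clinic itself, and it separately predicts the outcome — a classic confounder. We must compare within triage acuity levels.
Standardising Clinic B to the population triage acuity mix: 0.282·13/117 + 0.334·15/67 + 0.384·8/16 = 0.298.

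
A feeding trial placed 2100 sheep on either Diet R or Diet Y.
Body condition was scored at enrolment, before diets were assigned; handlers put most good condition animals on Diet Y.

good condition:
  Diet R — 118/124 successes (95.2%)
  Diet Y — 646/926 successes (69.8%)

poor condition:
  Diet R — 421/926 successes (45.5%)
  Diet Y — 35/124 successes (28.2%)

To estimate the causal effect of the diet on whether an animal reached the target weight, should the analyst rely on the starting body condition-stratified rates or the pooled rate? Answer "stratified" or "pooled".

stratified

Diet R is higher inside every starting body condition stratum but Diet Y is higher in aggregate. Whether to stratify depends on how starting body condition relates to the diet.
Nothing the diet does changes starting body condition; the imbalance is an allocation artefact. With starting body condition also predicting the outcome, the pooled figure is confounded, and the within-stratum comparison is the causal one.
Within each level — good condition: 95.2% vs 69.8%; poor condition: 45.5% vs 28.2% — Diet R is higher every time.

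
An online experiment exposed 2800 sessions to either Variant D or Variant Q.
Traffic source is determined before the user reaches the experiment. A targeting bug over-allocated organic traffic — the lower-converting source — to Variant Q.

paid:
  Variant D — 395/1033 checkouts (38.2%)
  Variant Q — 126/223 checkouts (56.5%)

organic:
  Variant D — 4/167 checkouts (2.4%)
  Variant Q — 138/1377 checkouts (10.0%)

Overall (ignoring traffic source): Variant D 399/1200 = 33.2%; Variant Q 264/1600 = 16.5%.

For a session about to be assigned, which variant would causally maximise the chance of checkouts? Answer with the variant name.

Variant Q

Traffic source satisfies the back-door criterion: it is not a descendant of the variant, and it blocks the spurious path from variant to outcome. Adjusting for it (i.e., using the within-traffic source rates) gives the causal effect.
Within each level — paid: 38.2% vs 56.5%; organic: 2.4% vs 10.0% — Variant Q is higher every time.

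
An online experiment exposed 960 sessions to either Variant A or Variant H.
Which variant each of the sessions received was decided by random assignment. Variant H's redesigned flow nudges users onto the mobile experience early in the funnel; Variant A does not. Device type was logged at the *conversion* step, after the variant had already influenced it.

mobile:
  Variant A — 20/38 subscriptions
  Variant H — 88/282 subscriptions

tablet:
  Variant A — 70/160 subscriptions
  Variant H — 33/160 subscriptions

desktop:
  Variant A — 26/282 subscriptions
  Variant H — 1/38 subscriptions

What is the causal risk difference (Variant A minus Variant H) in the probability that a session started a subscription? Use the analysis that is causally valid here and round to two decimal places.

Stratifying would compare variants among sessions the variants themselves sorted into device type groups — a form of selection on an intermediate. The unconditioned pooled rates give the total causal effect.
The causal difference is the pooled difference: 0.242 − 0.254 = -0.013.

-0.01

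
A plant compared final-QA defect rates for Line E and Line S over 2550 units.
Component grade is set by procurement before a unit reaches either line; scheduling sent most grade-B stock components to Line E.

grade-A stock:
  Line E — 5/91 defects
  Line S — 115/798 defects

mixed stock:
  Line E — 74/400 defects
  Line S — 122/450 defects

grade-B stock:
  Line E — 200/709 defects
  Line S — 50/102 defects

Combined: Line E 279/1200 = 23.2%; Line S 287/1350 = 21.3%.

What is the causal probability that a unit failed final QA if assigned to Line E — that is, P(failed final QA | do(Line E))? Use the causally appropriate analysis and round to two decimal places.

0.17

The component grade-specific comparison favours Line E throughout, but the pooled figures favour Line S. The question is whether to condition on component grade.
The imbalance in component grade arose from how units were allocated, not from anything the line did; and component grade independently affects the outcome. The pooled gap is confounded — condition on component grade.
Standardising Line E to the population component grade mix: 0.349·5/91 + 0.333·74/400 + 0.318·200/709 = 0.171.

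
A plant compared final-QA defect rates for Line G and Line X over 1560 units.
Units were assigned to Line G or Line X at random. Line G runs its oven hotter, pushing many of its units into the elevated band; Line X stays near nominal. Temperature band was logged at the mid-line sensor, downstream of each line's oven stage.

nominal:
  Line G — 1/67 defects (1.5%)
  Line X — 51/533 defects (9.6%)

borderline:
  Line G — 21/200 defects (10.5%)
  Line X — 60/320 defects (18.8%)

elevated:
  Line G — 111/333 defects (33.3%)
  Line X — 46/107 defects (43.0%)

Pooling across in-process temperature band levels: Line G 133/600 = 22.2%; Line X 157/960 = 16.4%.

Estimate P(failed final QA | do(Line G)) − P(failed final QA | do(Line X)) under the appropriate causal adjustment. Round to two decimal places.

+0.06

Stratifying would compare lines among units the lines themselves sorted into in-process temperature band groups — a form of selection on an intermediate. The unconditioned pooled rates give the total causal effect.
The causal difference is the pooled difference: 0.222 − 0.164 = +0.058.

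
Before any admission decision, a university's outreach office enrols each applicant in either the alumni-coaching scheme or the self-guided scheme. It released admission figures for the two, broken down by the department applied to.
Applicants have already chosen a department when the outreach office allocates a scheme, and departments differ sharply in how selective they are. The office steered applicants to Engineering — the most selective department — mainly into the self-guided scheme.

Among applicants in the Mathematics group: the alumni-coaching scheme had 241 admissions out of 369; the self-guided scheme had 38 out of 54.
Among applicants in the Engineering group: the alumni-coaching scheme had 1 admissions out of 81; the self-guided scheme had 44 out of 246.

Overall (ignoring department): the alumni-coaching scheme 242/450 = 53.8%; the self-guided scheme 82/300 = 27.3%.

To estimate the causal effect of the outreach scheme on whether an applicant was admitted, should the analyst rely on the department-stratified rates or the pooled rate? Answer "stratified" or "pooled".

Here department is a common cause — it drives both which outreach scheme a case falls under and the outcome. The crude comparison mixes populations; the stratum-specific rates are the causally relevant ones.
Within each level — Mathematics: 65.3% vs 70.4%; Engineering: 1.2% vs 17.9% — the self-guided scheme is higher every time.

stratified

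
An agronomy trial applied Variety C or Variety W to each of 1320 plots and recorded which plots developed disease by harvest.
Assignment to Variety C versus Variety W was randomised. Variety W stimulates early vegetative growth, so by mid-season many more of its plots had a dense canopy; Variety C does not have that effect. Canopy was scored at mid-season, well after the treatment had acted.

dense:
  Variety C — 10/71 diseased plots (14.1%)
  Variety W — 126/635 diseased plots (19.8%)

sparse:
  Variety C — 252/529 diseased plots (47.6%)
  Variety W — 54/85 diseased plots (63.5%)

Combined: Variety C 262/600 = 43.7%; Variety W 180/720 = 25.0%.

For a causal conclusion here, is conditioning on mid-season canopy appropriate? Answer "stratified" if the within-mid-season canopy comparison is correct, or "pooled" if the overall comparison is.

pooled

The distribution of mid-season canopy is itself part of what the variety does — it is an intermediate outcome. Holding it fixed would remove that part of the effect; the total effect is the pooled difference.
Pooled: Variety C 43.7% vs Variety W 25.0%; Variety W is lower overall.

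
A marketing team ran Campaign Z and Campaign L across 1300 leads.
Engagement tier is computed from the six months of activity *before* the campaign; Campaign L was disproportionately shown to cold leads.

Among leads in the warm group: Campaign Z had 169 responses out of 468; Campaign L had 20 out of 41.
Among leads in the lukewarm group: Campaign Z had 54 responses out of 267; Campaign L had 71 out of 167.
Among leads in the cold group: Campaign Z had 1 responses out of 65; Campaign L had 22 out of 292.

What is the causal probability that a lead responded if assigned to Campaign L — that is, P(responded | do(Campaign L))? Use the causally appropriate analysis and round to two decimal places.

Here engagement tier is a common cause — it drives both which campaign a case falls under and the outcome. The crude comparison mixes populations; the stratum-specific rates are the causally relevant ones.
Standardising Campaign L to the population engagement tier mix: 0.392·20/41 + 0.334·71/167 + 0.275·22/292 = 0.354.

0.35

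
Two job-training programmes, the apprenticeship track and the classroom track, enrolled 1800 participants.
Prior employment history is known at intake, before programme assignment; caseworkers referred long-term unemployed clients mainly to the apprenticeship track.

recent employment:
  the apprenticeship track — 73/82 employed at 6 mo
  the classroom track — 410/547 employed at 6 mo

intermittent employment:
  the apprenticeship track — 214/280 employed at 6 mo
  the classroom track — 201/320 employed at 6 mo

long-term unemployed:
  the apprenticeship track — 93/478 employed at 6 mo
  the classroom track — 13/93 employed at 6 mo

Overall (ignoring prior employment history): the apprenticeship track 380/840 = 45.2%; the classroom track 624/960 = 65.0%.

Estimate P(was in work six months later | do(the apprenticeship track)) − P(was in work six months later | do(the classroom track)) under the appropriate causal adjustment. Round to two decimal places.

+0.11

The stratified and pooled comparisons disagree (the apprenticeship track wins within each prior employment history; the classroom track wins overall), so the answer turns on the causal role of prior employment history.
Here prior employment history is a common cause — it drives both which programme a case falls under and the outcome. The crude comparison mixes populations; the stratum-specific rates are the causally relevant ones.
Adjusting over the population distribution of prior employment history: 0.349·(0.890−0.750) + 0.333·(0.764−0.628) + 0.317·(0.195−0.140) = +0.112.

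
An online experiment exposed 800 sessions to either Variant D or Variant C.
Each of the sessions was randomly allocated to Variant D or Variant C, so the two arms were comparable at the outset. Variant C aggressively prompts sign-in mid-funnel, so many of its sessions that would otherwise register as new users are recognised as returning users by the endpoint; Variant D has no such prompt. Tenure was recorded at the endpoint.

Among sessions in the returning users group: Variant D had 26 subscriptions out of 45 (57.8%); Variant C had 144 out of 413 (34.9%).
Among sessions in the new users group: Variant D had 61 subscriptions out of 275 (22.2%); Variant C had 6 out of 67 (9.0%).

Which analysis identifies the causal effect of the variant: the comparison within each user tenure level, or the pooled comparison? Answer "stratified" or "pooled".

The distribution of user tenure is itself part of what the variant does — it is an intermediate outcome. Holding it fixed would remove that part of the effect; the total effect is the pooled difference.
Pooled: Variant D 27.2% vs Variant C 31.2%; Variant C is higher overall.

pooled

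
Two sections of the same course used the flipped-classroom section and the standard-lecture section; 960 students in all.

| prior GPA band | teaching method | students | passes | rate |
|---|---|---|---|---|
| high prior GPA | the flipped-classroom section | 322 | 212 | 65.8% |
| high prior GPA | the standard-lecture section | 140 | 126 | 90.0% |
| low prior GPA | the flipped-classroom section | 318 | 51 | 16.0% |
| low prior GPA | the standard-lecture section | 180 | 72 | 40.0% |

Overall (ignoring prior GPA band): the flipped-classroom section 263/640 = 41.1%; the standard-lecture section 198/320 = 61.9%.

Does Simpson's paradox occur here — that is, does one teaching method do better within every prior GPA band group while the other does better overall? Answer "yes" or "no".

no

Within each prior GPA band level (high prior GPA 65.8% vs 90.0%; low prior GPA 16.0% vs 40.0%), the standard-lecture section has the higher rate every time. Pooled: 41.1% vs 61.9% — the standard-lecture section has the higher rate overall. They agree.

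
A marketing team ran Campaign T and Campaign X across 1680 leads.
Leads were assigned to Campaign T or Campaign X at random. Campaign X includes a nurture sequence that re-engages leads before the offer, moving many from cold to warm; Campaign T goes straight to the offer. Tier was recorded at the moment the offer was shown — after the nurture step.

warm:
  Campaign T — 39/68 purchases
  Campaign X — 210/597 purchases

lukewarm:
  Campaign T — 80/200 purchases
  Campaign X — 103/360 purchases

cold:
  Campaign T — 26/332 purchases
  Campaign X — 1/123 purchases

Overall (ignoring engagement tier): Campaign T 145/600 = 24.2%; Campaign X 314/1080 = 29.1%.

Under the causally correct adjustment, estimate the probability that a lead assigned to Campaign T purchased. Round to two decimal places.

0.24

Engagement tier here is a post-treatment variable shaped by the campaign; conditioning on it would introduce bias rather than remove it. The overall comparison is the causal one.
So P(outcome | do(Campaign T)) is just the pooled rate for Campaign T: 145/600 = 0.242.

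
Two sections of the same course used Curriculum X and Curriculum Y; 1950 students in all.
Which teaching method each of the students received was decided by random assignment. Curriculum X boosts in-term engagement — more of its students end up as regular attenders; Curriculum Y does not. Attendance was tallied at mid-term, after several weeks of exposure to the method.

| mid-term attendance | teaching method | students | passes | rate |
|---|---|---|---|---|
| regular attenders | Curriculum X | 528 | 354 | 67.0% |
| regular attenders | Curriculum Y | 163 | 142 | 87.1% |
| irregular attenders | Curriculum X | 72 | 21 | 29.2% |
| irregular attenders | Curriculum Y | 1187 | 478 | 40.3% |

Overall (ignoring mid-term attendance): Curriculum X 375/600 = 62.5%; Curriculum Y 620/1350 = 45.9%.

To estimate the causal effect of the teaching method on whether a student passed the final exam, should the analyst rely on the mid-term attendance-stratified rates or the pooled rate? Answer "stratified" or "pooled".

pooled

Within every mid-term attendance level Curriculum Y has the higher rate, yet pooled Curriculum X does — Simpson's reversal.
Because the teaching method influences mid-term attendance, mid-term attendance is a post-treatment mediator, not a confounder. Stratifying on it would bias the estimate; the causal effect is the crude pooled difference.
Pooled: Curriculum X 62.5% vs Curriculum Y 45.9%; Curriculum X is higher overall.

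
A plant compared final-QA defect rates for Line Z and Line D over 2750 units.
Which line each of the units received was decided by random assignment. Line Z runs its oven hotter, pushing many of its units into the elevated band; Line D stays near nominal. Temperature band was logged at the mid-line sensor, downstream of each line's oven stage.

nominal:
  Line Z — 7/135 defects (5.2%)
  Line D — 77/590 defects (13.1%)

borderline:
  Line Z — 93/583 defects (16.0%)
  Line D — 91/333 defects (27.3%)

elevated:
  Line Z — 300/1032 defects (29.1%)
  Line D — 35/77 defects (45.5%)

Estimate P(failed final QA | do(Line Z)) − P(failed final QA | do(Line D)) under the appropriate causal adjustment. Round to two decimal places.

+0.03

In-process temperature band is recorded after the line and is itself shifted by it — it sits on the causal path from line to outcome. Conditioning on a mediator would strip out part of the effect we want; the pooled comparison gives the total causal effect.
The causal difference is the pooled difference: 0.229 − 0.203 = +0.026.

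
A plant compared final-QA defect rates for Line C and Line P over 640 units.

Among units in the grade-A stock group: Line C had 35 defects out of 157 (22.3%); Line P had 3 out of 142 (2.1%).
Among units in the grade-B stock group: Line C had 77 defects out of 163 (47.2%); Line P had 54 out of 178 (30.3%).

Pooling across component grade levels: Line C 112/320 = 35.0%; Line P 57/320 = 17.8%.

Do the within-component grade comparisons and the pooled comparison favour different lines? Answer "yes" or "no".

no

Within each component grade level (grade-A stock 22.3% vs 2.1%; grade-B stock 47.2% vs 30.3%), Line P has the lower rate every time. Pooled: 35.0% vs 17.8% — Line P has the lower rate overall. They agree.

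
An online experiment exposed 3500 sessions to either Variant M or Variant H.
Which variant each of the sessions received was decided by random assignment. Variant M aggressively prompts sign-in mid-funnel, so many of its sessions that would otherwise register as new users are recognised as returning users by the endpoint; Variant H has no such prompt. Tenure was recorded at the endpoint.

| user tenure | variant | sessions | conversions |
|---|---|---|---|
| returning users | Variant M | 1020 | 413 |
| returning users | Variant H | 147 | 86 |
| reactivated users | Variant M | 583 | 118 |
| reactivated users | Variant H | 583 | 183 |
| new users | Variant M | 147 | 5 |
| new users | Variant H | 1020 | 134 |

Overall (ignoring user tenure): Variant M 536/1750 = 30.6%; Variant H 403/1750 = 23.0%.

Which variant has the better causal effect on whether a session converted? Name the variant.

Variant M

The stratified and pooled comparisons disagree (Variant H wins within each user tenure; Variant M wins overall), so the answer turns on the causal role of user tenure.
The distribution of user tenure is itself part of what the variant does — it is an intermediate outcome. Holding it fixed would remove that part of the effect; the total effect is the pooled difference.
Pooled: Variant M 30.6% vs Variant H 23.0%; Variant M is higher overall.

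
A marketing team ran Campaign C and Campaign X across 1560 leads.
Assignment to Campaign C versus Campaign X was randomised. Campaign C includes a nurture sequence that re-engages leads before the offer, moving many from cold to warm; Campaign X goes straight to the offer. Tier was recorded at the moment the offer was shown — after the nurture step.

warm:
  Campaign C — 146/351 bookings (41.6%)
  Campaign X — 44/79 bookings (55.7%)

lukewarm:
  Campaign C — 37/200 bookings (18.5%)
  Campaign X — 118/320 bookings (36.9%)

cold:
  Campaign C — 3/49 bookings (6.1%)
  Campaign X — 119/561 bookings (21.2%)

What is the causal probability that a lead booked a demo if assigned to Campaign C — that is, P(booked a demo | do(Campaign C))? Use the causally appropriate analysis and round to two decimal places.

0.31

The stratified and pooled comparisons disagree (Campaign X wins within each engagement tier; Campaign C wins overall), so the answer turns on the causal role of engagement tier.
Because the campaign influences engagement tier, engagement tier is a post-treatment mediator, not a confounder. Stratifying on it would bias the estimate; the causal effect is the crude pooled difference.
So P(outcome | do(Campaign C)) is just the pooled rate for Campaign C: 186/600 = 0.310.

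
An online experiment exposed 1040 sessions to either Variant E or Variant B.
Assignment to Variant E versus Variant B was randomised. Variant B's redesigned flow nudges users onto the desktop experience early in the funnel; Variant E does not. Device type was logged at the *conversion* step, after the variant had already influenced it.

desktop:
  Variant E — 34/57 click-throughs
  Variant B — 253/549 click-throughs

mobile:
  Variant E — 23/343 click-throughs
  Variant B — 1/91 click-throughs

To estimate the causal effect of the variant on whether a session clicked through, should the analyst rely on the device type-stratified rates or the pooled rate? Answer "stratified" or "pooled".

pooled

The distribution of device type is itself part of what the variant does — it is an intermediate outcome. Holding it fixed would remove that part of the effect; the total effect is the pooled difference.
Pooled: Variant E 14.2% vs Variant B 39.7%; Variant B is higher overall.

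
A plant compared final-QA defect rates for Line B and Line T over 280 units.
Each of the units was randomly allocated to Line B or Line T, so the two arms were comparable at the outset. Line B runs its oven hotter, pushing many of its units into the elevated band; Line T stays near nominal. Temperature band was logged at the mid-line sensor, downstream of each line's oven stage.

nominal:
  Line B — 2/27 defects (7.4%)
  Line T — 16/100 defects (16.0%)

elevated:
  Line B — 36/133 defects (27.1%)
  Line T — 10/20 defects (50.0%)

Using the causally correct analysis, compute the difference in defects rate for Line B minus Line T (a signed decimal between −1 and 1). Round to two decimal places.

+0.02

In-process temperature band lies on the pathway line → in-process temperature band → outcome, so adjusting for it blocks the indirect effect. For the total causal effect of line, use the unadjusted pooled rates.
The causal difference is the pooled difference: 0.237 − 0.217 = +0.021.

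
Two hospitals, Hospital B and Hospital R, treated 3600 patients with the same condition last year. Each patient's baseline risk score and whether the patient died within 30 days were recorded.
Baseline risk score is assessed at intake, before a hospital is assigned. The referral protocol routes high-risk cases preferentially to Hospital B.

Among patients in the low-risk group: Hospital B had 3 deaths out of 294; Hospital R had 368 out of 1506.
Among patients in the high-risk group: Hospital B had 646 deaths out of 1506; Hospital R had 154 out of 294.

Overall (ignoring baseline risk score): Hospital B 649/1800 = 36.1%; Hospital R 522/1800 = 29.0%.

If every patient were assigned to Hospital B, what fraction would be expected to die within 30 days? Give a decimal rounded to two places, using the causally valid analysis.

0.22

The baseline risk score-specific comparison favours Hospital B throughout, but the pooled figures favour Hospital R. The question is whether to condition on baseline risk score.
Here baseline risk score is a common cause — it drives both which hospital a case falls under and the outcome. The crude comparison mixes populations; the stratum-specific rates are the causally relevant ones.
Standardising Hospital B to the population baseline risk score mix: 0.500·3/294 + 0.500·646/1506 = 0.220.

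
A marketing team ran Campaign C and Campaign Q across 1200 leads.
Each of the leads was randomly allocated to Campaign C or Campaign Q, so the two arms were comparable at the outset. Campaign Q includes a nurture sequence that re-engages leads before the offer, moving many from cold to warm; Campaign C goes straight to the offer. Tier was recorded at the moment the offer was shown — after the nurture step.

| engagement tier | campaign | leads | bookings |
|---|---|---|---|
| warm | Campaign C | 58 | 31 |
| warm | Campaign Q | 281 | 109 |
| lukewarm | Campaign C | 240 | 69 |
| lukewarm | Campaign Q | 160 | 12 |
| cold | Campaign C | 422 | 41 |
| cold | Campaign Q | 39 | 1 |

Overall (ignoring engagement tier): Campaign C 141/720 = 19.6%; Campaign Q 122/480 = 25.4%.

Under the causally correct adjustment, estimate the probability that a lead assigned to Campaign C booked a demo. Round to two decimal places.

0.20

Within every engagement tier level Campaign C has the higher rate, yet pooled Campaign Q does — Simpson's reversal.
Engagement tier is recorded after the campaign and is itself shifted by it — it sits on the causal path from campaign to outcome. Conditioning on a mediator would strip out part of the effect we want; the pooled comparison gives the total causal effect.
So P(outcome | do(Campaign C)) is just the pooled rate for Campaign C: 141/720 = 0.196.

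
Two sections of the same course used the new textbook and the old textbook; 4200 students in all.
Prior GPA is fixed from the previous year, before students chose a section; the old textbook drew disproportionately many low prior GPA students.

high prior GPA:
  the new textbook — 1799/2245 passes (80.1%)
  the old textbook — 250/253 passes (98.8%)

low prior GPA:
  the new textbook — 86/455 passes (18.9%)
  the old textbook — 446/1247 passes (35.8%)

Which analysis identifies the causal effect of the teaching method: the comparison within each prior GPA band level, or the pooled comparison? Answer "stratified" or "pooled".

Here prior GPA band is a common cause — it drives both which teaching method a case falls under and the outcome. The crude comparison mixes populations; the stratum-specific rates are the causally relevant ones.
Within each level — high prior GPA: 80.1% vs 98.8%; low prior GPA: 18.9% vs 35.8% — the old textbook is higher every time.

stratified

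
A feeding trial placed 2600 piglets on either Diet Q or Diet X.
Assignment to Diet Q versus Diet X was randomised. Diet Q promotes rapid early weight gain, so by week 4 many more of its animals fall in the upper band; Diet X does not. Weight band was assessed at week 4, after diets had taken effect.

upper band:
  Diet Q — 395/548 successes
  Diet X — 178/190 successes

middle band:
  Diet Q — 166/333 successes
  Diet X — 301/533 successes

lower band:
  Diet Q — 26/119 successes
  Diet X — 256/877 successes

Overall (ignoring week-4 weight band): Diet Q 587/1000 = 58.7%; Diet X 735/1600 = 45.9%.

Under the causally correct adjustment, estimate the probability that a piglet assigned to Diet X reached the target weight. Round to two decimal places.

Because the diet influences week-4 weight band, week-4 weight band is a post-treatment mediator, not a confounder. Stratifying on it would bias the estimate; the causal effect is the crude pooled difference.
So P(outcome | do(Diet X)) is just the pooled rate for Diet X: 735/1600 = 0.459.

0.46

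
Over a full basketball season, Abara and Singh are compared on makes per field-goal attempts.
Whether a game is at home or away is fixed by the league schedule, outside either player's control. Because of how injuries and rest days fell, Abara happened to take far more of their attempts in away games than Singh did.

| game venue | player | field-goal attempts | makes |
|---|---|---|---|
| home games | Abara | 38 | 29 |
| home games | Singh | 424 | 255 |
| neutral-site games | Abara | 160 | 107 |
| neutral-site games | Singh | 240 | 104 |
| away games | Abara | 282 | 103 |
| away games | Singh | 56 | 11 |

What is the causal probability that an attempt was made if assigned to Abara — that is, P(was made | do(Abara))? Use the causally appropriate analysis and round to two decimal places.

Abara is higher inside every game venue stratum but Singh is higher in aggregate. Whether to stratify depends on how game venue relates to the player.
Here game venue is a common cause — it drives both which player a case falls under and the outcome. The crude comparison mixes populations; the stratum-specific rates are the causally relevant ones.
Standardising Abara to the population game venue mix: 0.385·29/38 + 0.333·107/160 + 0.282·103/282 = 0.620.

0.62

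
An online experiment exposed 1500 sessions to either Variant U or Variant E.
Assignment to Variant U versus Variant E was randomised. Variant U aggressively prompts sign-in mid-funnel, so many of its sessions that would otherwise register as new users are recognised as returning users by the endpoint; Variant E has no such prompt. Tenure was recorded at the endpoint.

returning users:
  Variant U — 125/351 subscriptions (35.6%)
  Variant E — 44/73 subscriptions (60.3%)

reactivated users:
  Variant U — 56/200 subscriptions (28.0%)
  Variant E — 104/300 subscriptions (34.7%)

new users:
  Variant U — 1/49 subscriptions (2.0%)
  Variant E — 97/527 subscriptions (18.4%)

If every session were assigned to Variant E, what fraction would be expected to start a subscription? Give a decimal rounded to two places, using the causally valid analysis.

Stratifying would compare variants among sessions the variants themselves sorted into user tenure groups — a form of selection on an intermediate. The unconditioned pooled rates give the total causal effect.
So P(outcome | do(Variant E)) is just the pooled rate for Variant E: 245/900 = 0.272.

0.27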